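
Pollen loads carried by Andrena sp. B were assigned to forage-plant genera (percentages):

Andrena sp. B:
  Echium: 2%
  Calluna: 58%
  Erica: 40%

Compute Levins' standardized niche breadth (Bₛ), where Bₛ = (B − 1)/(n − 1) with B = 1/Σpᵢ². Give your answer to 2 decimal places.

Convert percentages to proportions (divide by 100).
Σpᵢ² = 0.02² + 0.58² + 0.40² = 0.0004 + 0.3364 + 0.1600 = 0.4968
B = 1 / 0.4968 = 2.0129
Bₛ = (B − 1)/(n − 1) = (2.0129 − 1)/(3 − 1) = 1.0129/2 = 0.5065

0.51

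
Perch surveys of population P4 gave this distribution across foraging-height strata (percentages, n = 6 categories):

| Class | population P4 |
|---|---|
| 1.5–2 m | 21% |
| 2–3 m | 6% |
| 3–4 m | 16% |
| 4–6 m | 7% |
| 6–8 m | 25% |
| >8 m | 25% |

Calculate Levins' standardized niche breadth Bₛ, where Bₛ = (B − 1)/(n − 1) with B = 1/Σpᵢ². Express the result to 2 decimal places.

0.78

Convert percentages to proportions (divide by 100).
Σpᵢ² = 0.21² + 0.06² + 0.16² + 0.07² + 0.25² + 0.25² = 0.0441 + 0.0036 + 0.0256 + 0.0049 + 0.0625 + 0.0625 = 0.2032
B = 1 / 0.2032 = 4.9213
Bₛ = (B − 1)/(n − 1) = (4.9213 − 1)/(6 − 1) = 3.9213/5 = 0.7843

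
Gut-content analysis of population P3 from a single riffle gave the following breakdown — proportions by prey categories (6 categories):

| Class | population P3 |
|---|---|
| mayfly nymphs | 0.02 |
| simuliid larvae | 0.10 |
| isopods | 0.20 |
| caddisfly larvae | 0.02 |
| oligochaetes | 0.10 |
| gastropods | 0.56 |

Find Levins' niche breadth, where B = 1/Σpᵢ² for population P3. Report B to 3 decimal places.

Σpᵢ² = 0.02² + 0.10² + 0.20² + 0.02² + 0.10² + 0.56² = 0.0004 + 0.0100 + 0.0400 + 0.0004 + 0.0100 + 0.3136 = 0.3744
B = 1 / 0.3744 = 2.67094

2.671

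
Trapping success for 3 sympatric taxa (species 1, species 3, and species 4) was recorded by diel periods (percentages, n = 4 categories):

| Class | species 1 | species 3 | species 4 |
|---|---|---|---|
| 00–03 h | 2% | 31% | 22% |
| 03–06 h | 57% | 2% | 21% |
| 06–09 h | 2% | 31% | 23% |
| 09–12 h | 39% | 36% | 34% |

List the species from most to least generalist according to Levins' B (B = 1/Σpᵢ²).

species 4 > species 3 > species 1

Convert percentages to proportions (divide by 100).
Σp_1ᵢ² = 0.02² + 0.57² + 0.02² + 0.39² = 0.0004 + 0.3249 + 0.0004 + 0.1521 = 0.4778
B_1 = 1 / 0.4778 = 2.0929
Σp_3ᵢ² = 0.31² + 0.02² + 0.31² + 0.36² = 0.0961 + 0.0004 + 0.0961 + 0.1296 = 0.3222
B_3 = 1 / 0.3222 = 3.1037
Σp_4ᵢ² = 0.22² + 0.21² + 0.23² + 0.34² = 0.0484 + 0.0441 + 0.0529 + 0.1156 = 0.2610
B_4 = 1 / 0.2610 = 3.8314
Ranking by B (broadest → narrowest): species 4 (3.83) > species 3 (3.10) > species 1 (2.09)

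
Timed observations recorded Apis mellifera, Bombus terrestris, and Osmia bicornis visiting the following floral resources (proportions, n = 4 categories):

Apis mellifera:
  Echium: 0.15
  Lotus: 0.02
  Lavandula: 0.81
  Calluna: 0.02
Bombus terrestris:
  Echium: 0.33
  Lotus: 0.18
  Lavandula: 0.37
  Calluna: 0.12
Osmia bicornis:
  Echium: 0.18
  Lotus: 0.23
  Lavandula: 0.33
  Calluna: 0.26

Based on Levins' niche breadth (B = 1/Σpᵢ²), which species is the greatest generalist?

Σp_mellᵢ² = 0.15² + 0.02² + 0.81² + 0.02² = 0.0225 + 0.0004 + 0.6561 + 0.0004 = 0.6794
B_mell = 1 / 0.6794 = 1.4719
Σp_terrᵢ² = 0.33² + 0.18² + 0.37² + 0.12² = 0.1089 + 0.0324 + 0.1369 + 0.0144 = 0.2926
B_terr = 1 / 0.2926 = 3.4176
Σp_bicoᵢ² = 0.18² + 0.23² + 0.33² + 0.26² = 0.0324 + 0.0529 + 0.1089 + 0.0676 = 0.2618
B_bico = 1 / 0.2618 = 3.8197
Highest B → broadest niche (most generalist): Osmia bicornis (B = 3.82).

Osmia bicornis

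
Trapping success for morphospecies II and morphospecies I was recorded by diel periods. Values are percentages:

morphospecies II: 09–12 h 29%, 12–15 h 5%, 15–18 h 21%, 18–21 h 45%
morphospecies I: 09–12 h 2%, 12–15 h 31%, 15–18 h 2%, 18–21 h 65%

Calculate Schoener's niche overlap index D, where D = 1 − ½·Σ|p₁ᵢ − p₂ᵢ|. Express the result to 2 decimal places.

0.54

Convert percentages to proportions (divide by 100).
Σ|p₁ᵢ − p₂ᵢ| = 0.27 + 0.26 + 0.19 + 0.20 = 0.92
D = 1 − ½ × 0.92 = 1 − 0.460 = 0.5400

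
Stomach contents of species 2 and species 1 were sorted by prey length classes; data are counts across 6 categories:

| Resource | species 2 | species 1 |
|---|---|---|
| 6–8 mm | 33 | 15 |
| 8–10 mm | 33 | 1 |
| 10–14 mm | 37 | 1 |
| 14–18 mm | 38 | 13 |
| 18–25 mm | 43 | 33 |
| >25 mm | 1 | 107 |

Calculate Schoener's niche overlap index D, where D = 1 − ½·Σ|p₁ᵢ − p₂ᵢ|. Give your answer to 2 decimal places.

0.38

Proportions for species 2 (n=185): 33/185=0.1784, 33/185=0.1784, 37/185=0.2000, 38/185=0.2054, 43/185=0.2324, 1/185=0.0054
Proportions for species 1 (n=170): 15/170=0.0882, 1/170=0.0059, 1/170=0.0059, 13/170=0.0765, 33/170=0.1941, 107/170=0.6294
Σ|p₁ᵢ − p₂ᵢ| = 0.0902 + 0.1725 + 0.1941 + 0.1289 + 0.0383 + 0.6240 = 1.2480
D = 1 − ½ × 1.2480 = 1 − 0.62400 = 0.37600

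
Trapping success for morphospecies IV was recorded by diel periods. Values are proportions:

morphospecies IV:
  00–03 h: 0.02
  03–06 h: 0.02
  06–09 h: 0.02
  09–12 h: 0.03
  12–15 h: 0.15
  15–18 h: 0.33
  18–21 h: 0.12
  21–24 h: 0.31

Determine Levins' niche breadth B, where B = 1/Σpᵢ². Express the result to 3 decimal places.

4.098

Σpᵢ² = 0.02² + 0.02² + 0.02² + 0.03² + 0.15² + 0.33² + 0.12² + 0.31² = 0.0004 + 0.0004 + 0.0004 + 0.0009 + 0.0225 + 0.1089 + 0.0144 + 0.0961 = 0.2440
B = 1 / 0.2440 = 4.09836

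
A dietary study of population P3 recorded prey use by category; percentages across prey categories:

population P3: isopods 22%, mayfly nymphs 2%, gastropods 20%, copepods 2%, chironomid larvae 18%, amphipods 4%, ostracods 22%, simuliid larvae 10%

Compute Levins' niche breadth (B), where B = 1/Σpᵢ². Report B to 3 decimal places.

5.507

Convert percentages to proportions (divide by 100).
Σpᵢ² = 0.22² + 0.02² + 0.20² + 0.02² + 0.18² + 0.04² + 0.22² + 0.10² = 0.0484 + 0.0004 + 0.0400 + 0.0004 + 0.0324 + 0.0016 + 0.0484 + 0.0100 = 0.1816
B = 1 / 0.1816 = 5.50661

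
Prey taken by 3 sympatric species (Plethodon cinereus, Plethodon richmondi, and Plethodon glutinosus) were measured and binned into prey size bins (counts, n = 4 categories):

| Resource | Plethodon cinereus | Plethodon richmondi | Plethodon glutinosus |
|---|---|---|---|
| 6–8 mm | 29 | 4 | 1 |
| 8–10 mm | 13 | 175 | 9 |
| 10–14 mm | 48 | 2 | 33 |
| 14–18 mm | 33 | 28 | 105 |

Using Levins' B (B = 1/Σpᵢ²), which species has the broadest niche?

Plethodon cinereus

Proportions for Plethodon cinereus (n=123): 29/123=0.2358, 13/123=0.1057, 48/123=0.3902, 33/123=0.2683
Proportions for Plethodon richmondi (n=209): 4/209=0.0191, 175/209=0.8373, 2/209=0.0096, 28/209=0.1340
Proportions for Plethodon glutinosus (n=148): 1/148=0.0068, 9/148=0.0608, 33/148=0.2230, 105/148=0.7095
Σp_cineᵢ² = 0.2358² + 0.1057² + 0.3902² + 0.2683² = 0.055602 + 0.011172 + 0.152256 + 0.071985 = 0.291015
B_cine = 1 / 0.291015 = 3.4362
Σp_richᵢ² = 0.0191² + 0.8373² + 0.0096² + 0.1340² = 0.000365 + 0.701071 + 0.000092 + 0.017956 = 0.719484
B_rich = 1 / 0.719484 = 1.3899
Σp_glutᵢ² = 0.0068² + 0.0608² + 0.2230² + 0.7095² = 0.000046 + 0.003697 + 0.049729 + 0.503390 = 0.556862
B_glut = 1 / 0.556862 = 1.7958
Highest B → broadest niche (most generalist): Plethodon cinereus (B = 3.44).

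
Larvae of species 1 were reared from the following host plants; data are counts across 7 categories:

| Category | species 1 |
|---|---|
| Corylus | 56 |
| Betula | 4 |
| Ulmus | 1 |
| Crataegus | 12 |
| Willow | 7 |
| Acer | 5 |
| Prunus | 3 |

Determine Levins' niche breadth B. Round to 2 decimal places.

2.29

Proportions for species 1 (n=88): 56/88=0.6364, 4/88=0.0455, 1/88=0.0114, 12/88=0.1364, 7/88=0.0795, 5/88=0.0568, 3/88=0.0341
Σpᵢ² = 0.6364² + 0.0455² + 0.0114² + 0.1364² + 0.0795² + 0.0568² + 0.0341² = 0.405005 + 0.002070 + 0.000130 + 0.018605 + 0.006320 + 0.003226 + 0.001163 = 0.436519
B = 1 / 0.436519 = 2.2909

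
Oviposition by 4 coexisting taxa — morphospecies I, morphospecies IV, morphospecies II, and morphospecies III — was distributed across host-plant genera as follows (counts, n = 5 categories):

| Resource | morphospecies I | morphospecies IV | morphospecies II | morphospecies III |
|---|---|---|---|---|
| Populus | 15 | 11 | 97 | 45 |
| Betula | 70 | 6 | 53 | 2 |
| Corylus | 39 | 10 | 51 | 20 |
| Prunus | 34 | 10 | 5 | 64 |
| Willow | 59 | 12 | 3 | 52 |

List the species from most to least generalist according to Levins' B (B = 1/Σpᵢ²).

morphospecies IV > morphospecies I > morphospecies III > morphospecies II

Proportions for morphospecies I (n=217): 15/217=0.0691, 70/217=0.3226, 39/217=0.1797, 34/217=0.1567, 59/217=0.2719
Proportions for morphospecies IV (n=49): 11/49=0.2245, 6/49=0.1224, 10/49=0.2041, 10/49=0.2041, 12/49=0.2449
Proportions for morphospecies II (n=209): 97/209=0.4641, 53/209=0.2536, 51/209=0.2440, 5/209=0.0239, 3/209=0.0144
Proportions for morphospecies III (n=183): 45/183=0.2459, 2/183=0.0109, 20/183=0.1093, 64/183=0.3497, 52/183=0.2842
Σp_Iᵢ² = 0.0691² + 0.3226² + 0.1797² + 0.1567² + 0.2719² = 0.004775 + 0.104071 + 0.032292 + 0.024555 + 0.073930 = 0.239623
B_I = 1 / 0.239623 = 4.1732
Σp_IVᵢ² = 0.2245² + 0.1224² + 0.2041² + 0.2041² + 0.2449² = 0.050400 + 0.014982 + 0.041657 + 0.041657 + 0.059976 = 0.208672
B_IV = 1 / 0.208672 = 4.7922
Σp_IIᵢ² = 0.4641² + 0.2536² + 0.2440² + 0.0239² + 0.0144² = 0.215389 + 0.064313 + 0.059536 + 0.000571 + 0.000207 = 0.340016
B_II = 1 / 0.340016 = 2.9410
Σp_IIIᵢ² = 0.2459² + 0.0109² + 0.1093² + 0.3497² + 0.2842² = 0.060467 + 0.000119 + 0.011946 + 0.122290 + 0.080770 = 0.275592
B_III = 1 / 0.275592 = 3.6286
Ranking by B (broadest → narrowest): morphospecies IV (4.79) > morphospecies I (4.17) > morphospecies III (3.63) > morphospecies II (2.94)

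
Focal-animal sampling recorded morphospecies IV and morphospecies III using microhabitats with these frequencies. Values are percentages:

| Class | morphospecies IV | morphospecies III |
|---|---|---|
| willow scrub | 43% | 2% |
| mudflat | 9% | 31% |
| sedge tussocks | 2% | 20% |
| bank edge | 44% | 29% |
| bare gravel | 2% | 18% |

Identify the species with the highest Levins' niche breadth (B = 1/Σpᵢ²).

morphospecies III

Convert percentages to proportions (divide by 100).
Σp_IVᵢ² = 0.43² + 0.09² + 0.02² + 0.44² + 0.02² = 0.1849 + 0.0081 + 0.0004 + 0.1936 + 0.0004 = 0.3874
B_IV = 1 / 0.3874 = 2.5813
Σp_IIIᵢ² = 0.02² + 0.31² + 0.20² + 0.29² + 0.18² = 0.0004 + 0.0961 + 0.0400 + 0.0841 + 0.0324 = 0.2530
B_III = 1 / 0.2530 = 3.9526
Highest B → broadest niche (most generalist): morphospecies III (B = 3.95).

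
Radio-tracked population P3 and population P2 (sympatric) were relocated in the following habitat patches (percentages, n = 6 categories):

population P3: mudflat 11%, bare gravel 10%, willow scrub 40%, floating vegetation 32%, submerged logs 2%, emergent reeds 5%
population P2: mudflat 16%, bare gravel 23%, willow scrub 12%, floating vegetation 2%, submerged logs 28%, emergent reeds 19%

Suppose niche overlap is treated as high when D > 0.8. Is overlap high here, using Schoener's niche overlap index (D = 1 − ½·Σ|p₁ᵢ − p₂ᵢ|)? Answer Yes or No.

Convert percentages to proportions (divide by 100).
Σ|p₁ᵢ − p₂ᵢ| = 0.05 + 0.13 + 0.28 + 0.30 + 0.26 + 0.14 = 1.16
D = 1 − ½ × 1.16 = 1 − 0.580 = 0.4200
D = 0.4200 < 0.8 → No.

No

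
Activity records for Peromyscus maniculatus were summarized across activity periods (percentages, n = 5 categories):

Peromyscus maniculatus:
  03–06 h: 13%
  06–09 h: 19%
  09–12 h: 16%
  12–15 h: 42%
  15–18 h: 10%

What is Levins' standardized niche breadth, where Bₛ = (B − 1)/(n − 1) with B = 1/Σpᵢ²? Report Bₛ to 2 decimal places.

0.69

Convert percentages to proportions (divide by 100).
Σpᵢ² = 0.13² + 0.19² + 0.16² + 0.42² + 0.10² = 0.0169 + 0.0361 + 0.0256 + 0.1764 + 0.0100 = 0.2650
B = 1 / 0.2650 = 3.7736
Bₛ = (B − 1)/(n − 1) = (3.7736 − 1)/(5 − 1) = 2.7736/4 = 0.6934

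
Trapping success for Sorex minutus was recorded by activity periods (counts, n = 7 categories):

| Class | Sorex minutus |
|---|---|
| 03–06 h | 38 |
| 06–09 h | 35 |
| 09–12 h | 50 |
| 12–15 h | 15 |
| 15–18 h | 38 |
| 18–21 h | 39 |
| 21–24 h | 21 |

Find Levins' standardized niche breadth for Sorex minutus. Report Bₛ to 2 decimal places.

0.89

Proportions for Sorex minutus (n=236): 38/236=0.1610, 35/236=0.1483, 50/236=0.2119, 15/236=0.0636, 38/236=0.1610, 39/236=0.1653, 21/236=0.0890
Σpᵢ² = 0.1610² + 0.1483² + 0.2119² + 0.0636² + 0.1610² + 0.1653² + 0.0890² = 0.025921 + 0.021993 + 0.044902 + 0.004045 + 0.025921 + 0.027324 + 0.007921 = 0.158027
B = 1 / 0.158027 = 6.3280
Bₛ = (B − 1)/(n − 1) = (6.3280 − 1)/(7 − 1) = 5.3280/6 = 0.8880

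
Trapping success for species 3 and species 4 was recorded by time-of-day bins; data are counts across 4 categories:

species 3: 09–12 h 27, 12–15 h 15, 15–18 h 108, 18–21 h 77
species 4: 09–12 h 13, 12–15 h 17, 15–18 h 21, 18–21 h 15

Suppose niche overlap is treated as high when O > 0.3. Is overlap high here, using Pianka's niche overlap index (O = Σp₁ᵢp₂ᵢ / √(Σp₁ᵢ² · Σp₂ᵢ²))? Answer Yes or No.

Yes

Proportions for species 3 (n=227): 27/227=0.1189, 15/227=0.0661, 108/227=0.4758, 77/227=0.3392
Proportions for species 4 (n=66): 13/66=0.1970, 17/66=0.2576, 21/66=0.3182, 15/66=0.2273
Σ p₁ᵢp₂ᵢ = 0.023423 + 0.017027 + 0.151400 + 0.077100 = 0.268950
Σp_1ᵢ² = 0.1189² + 0.0661² + 0.4758² + 0.3392² = 0.014137 + 0.004369 + 0.226386 + 0.115057 = 0.359949
Σp_2ᵢ² = 0.1970² + 0.2576² + 0.3182² + 0.2273² = 0.038809 + 0.066358 + 0.101251 + 0.051665 = 0.258083
O = 0.268950 / √(0.359949 × 0.258083) = 0.268950 / 0.3047896 = 0.8824
O = 0.8824 > 0.3 → Yes.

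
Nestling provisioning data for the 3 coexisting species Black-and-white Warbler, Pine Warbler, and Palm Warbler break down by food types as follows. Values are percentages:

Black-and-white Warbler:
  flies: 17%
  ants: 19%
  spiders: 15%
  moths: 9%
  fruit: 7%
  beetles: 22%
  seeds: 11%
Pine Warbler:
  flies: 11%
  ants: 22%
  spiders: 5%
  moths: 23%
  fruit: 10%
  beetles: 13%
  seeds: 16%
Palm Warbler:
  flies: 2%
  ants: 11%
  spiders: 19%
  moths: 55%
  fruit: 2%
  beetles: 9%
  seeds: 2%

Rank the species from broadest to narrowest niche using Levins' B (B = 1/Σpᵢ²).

Convert percentages to proportions (divide by 100).
Σp_Blacᵢ² = 0.17² + 0.19² + 0.15² + 0.09² + 0.07² + 0.22² + 0.11² = 0.0289 + 0.0361 + 0.0225 + 0.0081 + 0.0049 + 0.0484 + 0.0121 = 0.1610
B_Blac = 1 / 0.1610 = 6.2112
Σp_Pineᵢ² = 0.11² + 0.22² + 0.05² + 0.23² + 0.10² + 0.13² + 0.16² = 0.0121 + 0.0484 + 0.0025 + 0.0529 + 0.0100 + 0.0169 + 0.0256 = 0.1684
B_Pine = 1 / 0.1684 = 5.9382
Σp_Palmᵢ² = 0.02² + 0.11² + 0.19² + 0.55² + 0.02² + 0.09² + 0.02² = 0.0004 + 0.0121 + 0.0361 + 0.3025 + 0.0004 + 0.0081 + 0.0004 = 0.3600
B_Palm = 1 / 0.3600 = 2.7778
Ranking by B (broadest → narrowest): Black-and-white Warbler (6.21) > Pine Warbler (5.94) > Palm Warbler (2.78)

Black-and-white Warbler > Pine Warbler > Palm Warbler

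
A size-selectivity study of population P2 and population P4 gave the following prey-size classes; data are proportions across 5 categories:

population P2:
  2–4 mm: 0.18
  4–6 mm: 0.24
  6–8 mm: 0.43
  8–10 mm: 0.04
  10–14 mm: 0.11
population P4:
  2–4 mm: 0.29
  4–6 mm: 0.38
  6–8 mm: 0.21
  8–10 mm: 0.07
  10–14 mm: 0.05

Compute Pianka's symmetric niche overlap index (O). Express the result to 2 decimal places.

0.85

Σ p₁ᵢp₂ᵢ = 0.0522 + 0.0912 + 0.0903 + 0.0028 + 0.0055 = 0.2420
Σp_1ᵢ² = 0.18² + 0.24² + 0.43² + 0.04² + 0.11² = 0.0324 + 0.0576 + 0.1849 + 0.0016 + 0.0121 = 0.2886
Σp_2ᵢ² = 0.29² + 0.38² + 0.21² + 0.07² + 0.05² = 0.0841 + 0.1444 + 0.0441 + 0.0049 + 0.0025 = 0.2800
O = 0.2420 / √(0.2886 × 0.2800) = 0.2420 / 0.28427 = 0.8513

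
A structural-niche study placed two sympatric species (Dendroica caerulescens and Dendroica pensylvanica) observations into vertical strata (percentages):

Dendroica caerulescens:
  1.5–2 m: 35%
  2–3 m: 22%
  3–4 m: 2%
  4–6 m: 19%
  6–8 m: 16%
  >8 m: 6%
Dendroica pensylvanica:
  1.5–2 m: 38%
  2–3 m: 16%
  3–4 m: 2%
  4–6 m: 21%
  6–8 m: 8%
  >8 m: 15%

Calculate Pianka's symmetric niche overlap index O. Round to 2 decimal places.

0.96

Convert percentages to proportions (divide by 100).
Σ p₁ᵢp₂ᵢ = 0.1330 + 0.0352 + 0.0004 + 0.0399 + 0.0128 + 0.0090 = 0.2303
Σp_1ᵢ² = 0.35² + 0.22² + 0.02² + 0.19² + 0.16² + 0.06² = 0.1225 + 0.0484 + 0.0004 + 0.0361 + 0.0256 + 0.0036 = 0.2366
Σp_2ᵢ² = 0.38² + 0.16² + 0.02² + 0.21² + 0.08² + 0.15² = 0.1444 + 0.0256 + 0.0004 + 0.0441 + 0.0064 + 0.0225 = 0.2434
O = 0.2303 / √(0.2366 × 0.2434) = 0.2303 / 0.23998 = 0.9597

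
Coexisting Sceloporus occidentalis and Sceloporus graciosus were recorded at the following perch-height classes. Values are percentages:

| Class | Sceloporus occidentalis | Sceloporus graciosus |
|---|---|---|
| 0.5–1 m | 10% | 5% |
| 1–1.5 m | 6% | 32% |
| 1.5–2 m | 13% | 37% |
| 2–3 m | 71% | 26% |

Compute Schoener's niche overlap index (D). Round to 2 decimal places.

0.50

Convert percentages to proportions (divide by 100).
Σ|p₁ᵢ − p₂ᵢ| = 0.05 + 0.26 + 0.24 + 0.45 = 1.00
D = 1 − ½ × 1.00 = 1 − 0.500 = 0.5000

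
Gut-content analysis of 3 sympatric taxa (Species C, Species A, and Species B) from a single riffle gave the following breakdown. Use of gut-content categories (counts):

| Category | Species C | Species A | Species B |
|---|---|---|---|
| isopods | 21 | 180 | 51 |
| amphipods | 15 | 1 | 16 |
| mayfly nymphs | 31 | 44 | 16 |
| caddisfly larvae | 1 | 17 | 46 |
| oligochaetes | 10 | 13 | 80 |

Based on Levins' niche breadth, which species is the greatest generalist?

Species B

Proportions for Species C (n=78): 21/78=0.2692, 15/78=0.1923, 31/78=0.3974, 1/78=0.0128, 10/78=0.1282
Proportions for Species A (n=255): 180/255=0.7059, 1/255=0.0039, 44/255=0.1725, 17/255=0.0667, 13/255=0.0510
Proportions for Species B (n=209): 51/209=0.2440, 16/209=0.0766, 16/209=0.0766, 46/209=0.2201, 80/209=0.3828
Σp_Cᵢ² = 0.2692² + 0.1923² + 0.3974² + 0.0128² + 0.1282² = 0.072469 + 0.036979 + 0.157927 + 0.000164 + 0.016435 = 0.283974
B_C = 1 / 0.283974 = 3.5214
Σp_Aᵢ² = 0.7059² + 0.0039² + 0.1725² + 0.0667² + 0.0510² = 0.498295 + 0.000015 + 0.029756 + 0.004449 + 0.002601 = 0.535116
B_A = 1 / 0.535116 = 1.8688
Σp_Bᵢ² = 0.2440² + 0.0766² + 0.0766² + 0.2201² + 0.3828² = 0.059536 + 0.005868 + 0.005868 + 0.048444 + 0.146536 = 0.266252
B_B = 1 / 0.266252 = 3.7558
Highest B → broadest niche (most generalist): Species B (B = 3.76).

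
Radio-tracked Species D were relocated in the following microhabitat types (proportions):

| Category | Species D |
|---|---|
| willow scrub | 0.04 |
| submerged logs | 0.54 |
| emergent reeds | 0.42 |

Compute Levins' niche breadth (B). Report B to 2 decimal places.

Σpᵢ² = 0.04² + 0.54² + 0.42² = 0.0016 + 0.2916 + 0.1764 = 0.4696
B = 1 / 0.4696 = 2.1295

2.13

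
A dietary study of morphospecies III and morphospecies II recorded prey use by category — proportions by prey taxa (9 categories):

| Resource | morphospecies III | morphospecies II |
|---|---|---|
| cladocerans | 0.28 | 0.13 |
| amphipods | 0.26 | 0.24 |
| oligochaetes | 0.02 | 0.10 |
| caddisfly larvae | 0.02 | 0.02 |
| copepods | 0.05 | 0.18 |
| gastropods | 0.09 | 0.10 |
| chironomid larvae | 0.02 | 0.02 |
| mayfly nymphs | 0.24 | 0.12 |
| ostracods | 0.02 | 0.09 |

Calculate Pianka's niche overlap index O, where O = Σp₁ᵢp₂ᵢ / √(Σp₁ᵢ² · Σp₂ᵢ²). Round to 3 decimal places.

0.834

Σ p₁ᵢp₂ᵢ = 0.0364 + 0.0624 + 0.0020 + 0.0004 + 0.0090 + 0.0090 + 0.0004 + 0.0288 + 0.0018 = 0.1502
Σp_1ᵢ² = 0.28² + 0.26² + 0.02² + 0.02² + 0.05² + 0.09² + 0.02² + 0.24² + 0.02² = 0.0784 + 0.0676 + 0.0004 + 0.0004 + 0.0025 + 0.0081 + 0.0004 + 0.0576 + 0.0004 = 0.2158
Σp_2ᵢ² = 0.13² + 0.24² + 0.10² + 0.02² + 0.18² + 0.10² + 0.02² + 0.12² + 0.09² = 0.0169 + 0.0576 + 0.0100 + 0.0004 + 0.0324 + 0.0100 + 0.0004 + 0.0144 + 0.0081 = 0.1502
O = 0.1502 / √(0.2158 × 0.1502) = 0.1502 / 0.180037 = 0.83427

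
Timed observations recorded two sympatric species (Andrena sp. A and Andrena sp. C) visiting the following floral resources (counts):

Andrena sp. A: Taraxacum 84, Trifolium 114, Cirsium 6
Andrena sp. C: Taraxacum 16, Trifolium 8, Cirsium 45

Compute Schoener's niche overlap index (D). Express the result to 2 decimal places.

0.38

Proportions for Andrena sp. A (n=204): 84/204=0.4118, 114/204=0.5588, 6/204=0.0294
Proportions for Andrena sp. C (n=69): 16/69=0.2319, 8/69=0.1159, 45/69=0.6522
Σ|p₁ᵢ − p₂ᵢ| = 0.1799 + 0.4429 + 0.6228 = 1.2456
D = 1 − ½ × 1.2456 = 1 − 0.62280 = 0.37720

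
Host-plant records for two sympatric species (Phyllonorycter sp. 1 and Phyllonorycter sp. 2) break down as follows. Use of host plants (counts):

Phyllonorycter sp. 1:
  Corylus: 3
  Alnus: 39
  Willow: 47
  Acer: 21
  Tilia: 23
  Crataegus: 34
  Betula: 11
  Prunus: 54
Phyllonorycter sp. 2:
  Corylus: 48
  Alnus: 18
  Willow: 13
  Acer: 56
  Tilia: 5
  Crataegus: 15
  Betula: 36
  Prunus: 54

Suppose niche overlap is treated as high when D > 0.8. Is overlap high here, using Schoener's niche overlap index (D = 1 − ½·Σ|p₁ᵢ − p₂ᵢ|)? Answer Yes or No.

Proportions for Phyllonorycter sp. 1 (n=232): 3/232=0.0129, 39/232=0.1681, 47/232=0.2026, 21/232=0.0905, 23/232=0.0991, 34/232=0.1466, 11/232=0.0474, 54/232=0.2328
Proportions for Phyllonorycter sp. 2 (n=245): 48/245=0.1959, 18/245=0.0735, 13/245=0.0531, 56/245=0.2286, 5/245=0.0204, 15/245=0.0612, 36/245=0.1469, 54/245=0.2204
Σ|p₁ᵢ − p₂ᵢ| = 0.1830 + 0.0946 + 0.1495 + 0.1381 + 0.0787 + 0.0854 + 0.0995 + 0.0124 = 0.8412
D = 1 − ½ × 0.8412 = 1 − 0.42060 = 0.57940
D = 0.57940 < 0.8 → No.

No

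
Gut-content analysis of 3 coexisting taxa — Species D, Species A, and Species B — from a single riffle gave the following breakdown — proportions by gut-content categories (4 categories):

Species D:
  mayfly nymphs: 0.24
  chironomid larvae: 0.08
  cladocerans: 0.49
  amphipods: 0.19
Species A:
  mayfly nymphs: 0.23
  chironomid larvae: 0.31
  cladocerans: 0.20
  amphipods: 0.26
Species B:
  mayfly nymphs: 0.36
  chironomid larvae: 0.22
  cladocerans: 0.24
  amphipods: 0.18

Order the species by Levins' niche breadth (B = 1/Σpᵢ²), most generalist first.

Σp_Dᵢ² = 0.24² + 0.08² + 0.49² + 0.19² = 0.0576 + 0.0064 + 0.2401 + 0.0361 = 0.3402
B_D = 1 / 0.3402 = 2.9394
Σp_Aᵢ² = 0.23² + 0.31² + 0.20² + 0.26² = 0.0529 + 0.0961 + 0.0400 + 0.0676 = 0.2566
B_A = 1 / 0.2566 = 3.8971
Σp_Bᵢ² = 0.36² + 0.22² + 0.24² + 0.18² = 0.1296 + 0.0484 + 0.0576 + 0.0324 = 0.2680
B_B = 1 / 0.2680 = 3.7313
Ranking by B (broadest → narrowest): Species A (3.90) > Species B (3.73) > Species D (2.94)

Species A > Species B > Species D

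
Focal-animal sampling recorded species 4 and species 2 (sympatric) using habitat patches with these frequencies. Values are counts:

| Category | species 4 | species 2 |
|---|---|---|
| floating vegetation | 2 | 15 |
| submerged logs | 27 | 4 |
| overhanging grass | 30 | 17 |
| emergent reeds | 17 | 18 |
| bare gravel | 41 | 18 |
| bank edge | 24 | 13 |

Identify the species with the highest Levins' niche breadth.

Proportions for species 4 (n=141): 2/141=0.0142, 27/141=0.1915, 30/141=0.2128, 17/141=0.1206, 41/141=0.2908, 24/141=0.1702
Proportions for species 2 (n=85): 15/85=0.1765, 4/85=0.0471, 17/85=0.2000, 18/85=0.2118, 18/85=0.2118, 13/85=0.1529
Σp_4ᵢ² = 0.0142² + 0.1915² + 0.2128² + 0.1206² + 0.2908² + 0.1702² = 0.000202 + 0.036672 + 0.045284 + 0.014544 + 0.084565 + 0.028968 = 0.210235
B_4 = 1 / 0.210235 = 4.7566
Σp_2ᵢ² = 0.1765² + 0.0471² + 0.2000² + 0.2118² + 0.2118² + 0.1529² = 0.031152 + 0.002218 + 0.040000 + 0.044859 + 0.044859 + 0.023378 = 0.186466
B_2 = 1 / 0.186466 = 5.3629
Highest B → broadest niche (most generalist): species 2 (B = 5.36).

species 2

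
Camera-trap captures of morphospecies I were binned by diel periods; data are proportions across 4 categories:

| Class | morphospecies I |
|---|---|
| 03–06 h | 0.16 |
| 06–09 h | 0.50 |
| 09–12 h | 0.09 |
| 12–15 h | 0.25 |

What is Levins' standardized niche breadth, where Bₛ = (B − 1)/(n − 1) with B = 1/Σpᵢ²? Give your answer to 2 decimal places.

0.63

Σpᵢ² = 0.16² + 0.50² + 0.09² + 0.25² = 0.0256 + 0.2500 + 0.0081 + 0.0625 = 0.3462
B = 1 / 0.3462 = 2.8885
Bₛ = (B − 1)/(n − 1) = (2.8885 − 1)/(4 − 1) = 1.8885/3 = 0.6295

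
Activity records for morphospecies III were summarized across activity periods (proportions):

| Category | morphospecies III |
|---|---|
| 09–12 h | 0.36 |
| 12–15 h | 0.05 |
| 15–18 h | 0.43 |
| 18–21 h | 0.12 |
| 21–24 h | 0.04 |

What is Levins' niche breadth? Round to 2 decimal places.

Σpᵢ² = 0.36² + 0.05² + 0.43² + 0.12² + 0.04² = 0.1296 + 0.0025 + 0.1849 + 0.0144 + 0.0016 = 0.3330
B = 1 / 0.3330 = 3.0030

3.00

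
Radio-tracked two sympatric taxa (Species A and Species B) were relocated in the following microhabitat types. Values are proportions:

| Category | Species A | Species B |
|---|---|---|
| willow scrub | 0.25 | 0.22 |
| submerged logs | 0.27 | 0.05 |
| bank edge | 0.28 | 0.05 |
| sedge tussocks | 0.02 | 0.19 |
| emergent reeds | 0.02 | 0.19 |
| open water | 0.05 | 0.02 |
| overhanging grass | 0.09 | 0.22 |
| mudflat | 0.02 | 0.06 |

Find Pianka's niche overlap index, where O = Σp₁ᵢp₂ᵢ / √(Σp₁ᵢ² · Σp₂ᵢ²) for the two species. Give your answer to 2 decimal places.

0.56

Σ p₁ᵢp₂ᵢ = 0.0550 + 0.0135 + 0.0140 + 0.0038 + 0.0038 + 0.0010 + 0.0198 + 0.0012 = 0.1121
Σp_1ᵢ² = 0.25² + 0.27² + 0.28² + 0.02² + 0.02² + 0.05² + 0.09² + 0.02² = 0.0625 + 0.0729 + 0.0784 + 0.0004 + 0.0004 + 0.0025 + 0.0081 + 0.0004 = 0.2256
Σp_2ᵢ² = 0.22² + 0.05² + 0.05² + 0.19² + 0.19² + 0.02² + 0.22² + 0.06² = 0.0484 + 0.0025 + 0.0025 + 0.0361 + 0.0361 + 0.0004 + 0.0484 + 0.0036 = 0.1780
O = 0.1121 / √(0.2256 × 0.1780) = 0.1121 / 0.20039 = 0.5594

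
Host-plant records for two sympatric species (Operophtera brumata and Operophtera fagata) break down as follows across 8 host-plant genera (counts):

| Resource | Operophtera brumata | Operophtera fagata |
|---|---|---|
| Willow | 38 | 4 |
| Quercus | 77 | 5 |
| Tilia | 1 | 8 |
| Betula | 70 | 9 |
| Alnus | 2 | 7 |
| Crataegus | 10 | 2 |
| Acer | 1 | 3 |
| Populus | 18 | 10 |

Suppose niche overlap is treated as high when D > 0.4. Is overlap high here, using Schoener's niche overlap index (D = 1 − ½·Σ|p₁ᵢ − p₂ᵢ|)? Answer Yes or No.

Yes

Proportions for Operophtera brumata (n=217): 38/217=0.1751, 77/217=0.3548, 1/217=0.0046, 70/217=0.3226, 2/217=0.0092, 10/217=0.0461, 1/217=0.0046, 18/217=0.0829
Proportions for Operophtera fagata (n=48): 4/48=0.0833, 5/48=0.1042, 8/48=0.1667, 9/48=0.1875, 7/48=0.1458, 2/48=0.0417, 3/48=0.0625, 10/48=0.2083
Σ|p₁ᵢ − p₂ᵢ| = 0.0918 + 0.2506 + 0.1621 + 0.1351 + 0.1366 + 0.0044 + 0.0579 + 0.1254 = 0.9639
D = 1 − ½ × 0.9639 = 1 − 0.48195 = 0.51805
D = 0.51805 > 0.4 → Yes.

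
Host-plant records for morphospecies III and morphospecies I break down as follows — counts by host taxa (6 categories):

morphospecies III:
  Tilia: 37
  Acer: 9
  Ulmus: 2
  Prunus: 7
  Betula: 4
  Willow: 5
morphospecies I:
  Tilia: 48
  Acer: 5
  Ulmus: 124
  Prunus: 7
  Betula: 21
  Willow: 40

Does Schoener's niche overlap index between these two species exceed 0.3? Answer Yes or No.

Yes

Proportions for morphospecies III (n=64): 37/64=0.5781, 9/64=0.1406, 2/64=0.0313, 7/64=0.1094, 4/64=0.0625, 5/64=0.0781
Proportions for morphospecies I (n=245): 48/245=0.1959, 5/245=0.0204, 124/245=0.5061, 7/245=0.0286, 21/245=0.0857, 40/245=0.1633
Σ|p₁ᵢ − p₂ᵢ| = 0.3822 + 0.1202 + 0.4748 + 0.0808 + 0.0232 + 0.0852 = 1.1664
D = 1 − ½ × 1.1664 = 1 − 0.58320 = 0.41680
D = 0.41680 > 0.3 → Yes.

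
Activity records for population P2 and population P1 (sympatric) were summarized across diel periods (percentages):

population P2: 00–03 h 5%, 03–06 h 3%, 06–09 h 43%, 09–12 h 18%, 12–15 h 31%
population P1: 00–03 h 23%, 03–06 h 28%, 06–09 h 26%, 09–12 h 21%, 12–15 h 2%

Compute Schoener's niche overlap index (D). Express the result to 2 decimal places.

Convert percentages to proportions (divide by 100).
Σ|p₁ᵢ − p₂ᵢ| = 0.18 + 0.25 + 0.17 + 0.03 + 0.29 = 0.92
D = 1 − ½ × 0.92 = 1 − 0.460 = 0.5400

0.54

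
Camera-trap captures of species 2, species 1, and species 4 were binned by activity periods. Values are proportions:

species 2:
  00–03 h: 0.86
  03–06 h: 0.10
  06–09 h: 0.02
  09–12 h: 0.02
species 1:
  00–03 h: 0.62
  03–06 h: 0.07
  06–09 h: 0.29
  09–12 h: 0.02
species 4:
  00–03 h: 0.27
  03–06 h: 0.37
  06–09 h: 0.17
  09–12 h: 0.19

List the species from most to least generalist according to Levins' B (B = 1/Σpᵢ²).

Σp_2ᵢ² = 0.86² + 0.10² + 0.02² + 0.02² = 0.7396 + 0.0100 + 0.0004 + 0.0004 = 0.7504
B_2 = 1 / 0.7504 = 1.3326
Σp_1ᵢ² = 0.62² + 0.07² + 0.29² + 0.02² = 0.3844 + 0.0049 + 0.0841 + 0.0004 = 0.4738
B_1 = 1 / 0.4738 = 2.1106
Σp_4ᵢ² = 0.27² + 0.37² + 0.17² + 0.19² = 0.0729 + 0.1369 + 0.0289 + 0.0361 = 0.2748
B_4 = 1 / 0.2748 = 3.6390
Ranking by B (broadest → narrowest): species 4 (3.64) > species 1 (2.11) > species 2 (1.33)

species 4 > species 1 > species 2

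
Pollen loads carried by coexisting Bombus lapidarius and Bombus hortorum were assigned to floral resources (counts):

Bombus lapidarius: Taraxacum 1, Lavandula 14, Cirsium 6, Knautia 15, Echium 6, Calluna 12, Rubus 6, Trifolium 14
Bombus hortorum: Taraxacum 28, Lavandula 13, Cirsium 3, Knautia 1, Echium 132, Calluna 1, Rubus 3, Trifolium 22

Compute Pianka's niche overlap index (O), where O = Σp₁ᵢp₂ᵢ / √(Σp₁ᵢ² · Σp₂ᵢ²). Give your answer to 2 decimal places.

0.34

Proportions for Bombus lapidarius (n=74): 1/74=0.0135, 14/74=0.1892, 6/74=0.0811, 15/74=0.2027, 6/74=0.0811, 12/74=0.1622, 6/74=0.0811, 14/74=0.1892
Proportions for Bombus hortorum (n=203): 28/203=0.1379, 13/203=0.0640, 3/203=0.0148, 1/203=0.0049, 132/203=0.6502, 1/203=0.0049, 3/203=0.0148, 22/203=0.1084
Σ p₁ᵢp₂ᵢ = 0.001862 + 0.012109 + 0.001200 + 0.000993 + 0.052731 + 0.000795 + 0.001200 + 0.020509 = 0.091399
Σp_1ᵢ² = 0.0135² + 0.1892² + 0.0811² + 0.2027² + 0.0811² + 0.1622² + 0.0811² + 0.1892² = 0.000182 + 0.035797 + 0.006577 + 0.041087 + 0.006577 + 0.026309 + 0.006577 + 0.035797 = 0.158903
Σp_2ᵢ² = 0.1379² + 0.0640² + 0.0148² + 0.0049² + 0.6502² + 0.0049² + 0.0148² + 0.1084² = 0.019016 + 0.004096 + 0.000219 + 0.000024 + 0.422760 + 0.000024 + 0.000219 + 0.011751 = 0.458109
O = 0.091399 / √(0.158903 × 0.458109) = 0.091399 / 0.2698053 = 0.3388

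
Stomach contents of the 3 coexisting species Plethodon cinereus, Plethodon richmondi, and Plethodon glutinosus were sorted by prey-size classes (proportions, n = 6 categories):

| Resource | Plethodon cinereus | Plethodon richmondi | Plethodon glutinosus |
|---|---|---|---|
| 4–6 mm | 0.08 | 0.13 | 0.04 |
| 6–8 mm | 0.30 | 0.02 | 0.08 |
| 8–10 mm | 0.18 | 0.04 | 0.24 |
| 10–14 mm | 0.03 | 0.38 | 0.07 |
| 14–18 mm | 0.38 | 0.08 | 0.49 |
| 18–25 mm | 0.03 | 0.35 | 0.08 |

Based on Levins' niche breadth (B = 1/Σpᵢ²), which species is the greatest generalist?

Σp_cineᵢ² = 0.08² + 0.30² + 0.18² + 0.03² + 0.38² + 0.03² = 0.0064 + 0.0900 + 0.0324 + 0.0009 + 0.1444 + 0.0009 = 0.2750
B_cine = 1 / 0.2750 = 3.6364
Σp_richᵢ² = 0.13² + 0.02² + 0.04² + 0.38² + 0.08² + 0.35² = 0.0169 + 0.0004 + 0.0016 + 0.1444 + 0.0064 + 0.1225 = 0.2922
B_rich = 1 / 0.2922 = 3.4223
Σp_glutᵢ² = 0.04² + 0.08² + 0.24² + 0.07² + 0.49² + 0.08² = 0.0016 + 0.0064 + 0.0576 + 0.0049 + 0.2401 + 0.0064 = 0.3170
B_glut = 1 / 0.3170 = 3.1546
Highest B → broadest niche (most generalist): Plethodon cinereus (B = 3.64).

Plethodon cinereus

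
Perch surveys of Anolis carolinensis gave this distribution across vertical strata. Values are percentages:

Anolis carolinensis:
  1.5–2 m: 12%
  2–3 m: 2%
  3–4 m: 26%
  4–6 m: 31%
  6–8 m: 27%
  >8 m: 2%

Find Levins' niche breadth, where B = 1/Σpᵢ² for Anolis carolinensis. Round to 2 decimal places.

Convert percentages to proportions (divide by 100).
Σpᵢ² = 0.12² + 0.02² + 0.26² + 0.31² + 0.27² + 0.02² = 0.0144 + 0.0004 + 0.0676 + 0.0961 + 0.0729 + 0.0004 = 0.2518
B = 1 / 0.2518 = 3.9714

3.97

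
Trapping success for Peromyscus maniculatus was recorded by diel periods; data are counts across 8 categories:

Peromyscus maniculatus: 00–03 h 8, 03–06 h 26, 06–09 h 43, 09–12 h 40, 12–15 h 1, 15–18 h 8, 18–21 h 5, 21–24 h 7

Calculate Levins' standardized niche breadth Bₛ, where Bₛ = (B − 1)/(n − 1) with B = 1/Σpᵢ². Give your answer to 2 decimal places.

0.49

Proportions for Peromyscus maniculatus (n=138): 8/138=0.0580, 26/138=0.1884, 43/138=0.3116, 40/138=0.2899, 1/138=0.0072, 8/138=0.0580, 5/138=0.0362, 7/138=0.0507
Σpᵢ² = 0.0580² + 0.1884² + 0.3116² + 0.2899² + 0.0072² + 0.0580² + 0.0362² + 0.0507² = 0.003364 + 0.035495 + 0.097095 + 0.084042 + 0.000052 + 0.003364 + 0.001310 + 0.002570 = 0.227292
B = 1 / 0.227292 = 4.3996
Bₛ = (B − 1)/(n − 1) = (4.3996 − 1)/(8 − 1) = 3.3996/7 = 0.4857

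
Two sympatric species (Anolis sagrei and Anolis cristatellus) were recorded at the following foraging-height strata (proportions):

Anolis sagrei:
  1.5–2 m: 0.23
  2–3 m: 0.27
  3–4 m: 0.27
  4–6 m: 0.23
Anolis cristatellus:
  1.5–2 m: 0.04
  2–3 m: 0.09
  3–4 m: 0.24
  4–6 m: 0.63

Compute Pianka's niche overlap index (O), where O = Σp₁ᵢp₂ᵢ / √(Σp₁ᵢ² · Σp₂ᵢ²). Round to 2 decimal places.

Σ p₁ᵢp₂ᵢ = 0.0092 + 0.0243 + 0.0648 + 0.1449 = 0.2432
Σp_1ᵢ² = 0.23² + 0.27² + 0.27² + 0.23² = 0.0529 + 0.0729 + 0.0729 + 0.0529 = 0.2516
Σp_2ᵢ² = 0.04² + 0.09² + 0.24² + 0.63² = 0.0016 + 0.0081 + 0.0576 + 0.3969 = 0.4642
O = 0.2432 / √(0.2516 × 0.4642) = 0.2432 / 0.34175 = 0.7116

0.71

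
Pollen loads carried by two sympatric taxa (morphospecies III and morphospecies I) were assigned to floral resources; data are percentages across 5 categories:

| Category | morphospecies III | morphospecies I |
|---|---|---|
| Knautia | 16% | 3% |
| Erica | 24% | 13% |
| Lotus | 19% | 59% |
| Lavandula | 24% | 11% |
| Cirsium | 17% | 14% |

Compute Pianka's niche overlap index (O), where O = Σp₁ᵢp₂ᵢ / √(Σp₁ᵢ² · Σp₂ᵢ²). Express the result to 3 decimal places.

0.693

Convert percentages to proportions (divide by 100).
Σ p₁ᵢp₂ᵢ = 0.0048 + 0.0312 + 0.1121 + 0.0264 + 0.0238 = 0.1983
Σp_1ᵢ² = 0.16² + 0.24² + 0.19² + 0.24² + 0.17² = 0.0256 + 0.0576 + 0.0361 + 0.0576 + 0.0289 = 0.2058
Σp_2ᵢ² = 0.03² + 0.13² + 0.59² + 0.11² + 0.14² = 0.0009 + 0.0169 + 0.3481 + 0.0121 + 0.0196 = 0.3976
O = 0.1983 / √(0.2058 × 0.3976) = 0.1983 / 0.286053 = 0.69323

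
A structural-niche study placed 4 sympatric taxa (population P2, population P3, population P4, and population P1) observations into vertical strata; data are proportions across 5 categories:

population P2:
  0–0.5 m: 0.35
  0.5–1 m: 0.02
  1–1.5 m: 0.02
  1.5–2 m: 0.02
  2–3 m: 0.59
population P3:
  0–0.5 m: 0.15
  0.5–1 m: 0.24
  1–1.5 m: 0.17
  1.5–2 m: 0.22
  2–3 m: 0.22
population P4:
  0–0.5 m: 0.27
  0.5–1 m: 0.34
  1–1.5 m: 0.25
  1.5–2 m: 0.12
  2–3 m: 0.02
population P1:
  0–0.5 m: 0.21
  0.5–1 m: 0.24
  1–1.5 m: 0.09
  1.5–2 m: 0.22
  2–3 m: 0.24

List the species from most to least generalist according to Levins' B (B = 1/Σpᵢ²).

Σp_P2ᵢ² = 0.35² + 0.02² + 0.02² + 0.02² + 0.59² = 0.1225 + 0.0004 + 0.0004 + 0.0004 + 0.3481 = 0.4718
B_P2 = 1 / 0.4718 = 2.1195
Σp_P3ᵢ² = 0.15² + 0.24² + 0.17² + 0.22² + 0.22² = 0.0225 + 0.0576 + 0.0289 + 0.0484 + 0.0484 = 0.2058
B_P3 = 1 / 0.2058 = 4.8591
Σp_P4ᵢ² = 0.27² + 0.34² + 0.25² + 0.12² + 0.02² = 0.0729 + 0.1156 + 0.0625 + 0.0144 + 0.0004 = 0.2658
B_P4 = 1 / 0.2658 = 3.7622
Σp_P1ᵢ² = 0.21² + 0.24² + 0.09² + 0.22² + 0.24² = 0.0441 + 0.0576 + 0.0081 + 0.0484 + 0.0576 = 0.2158
B_P1 = 1 / 0.2158 = 4.6339
Ranking by B (broadest → narrowest): population P3 (4.86) > population P1 (4.63) > population P4 (3.76) > population P2 (2.12)

population P3 > population P1 > population P4 > population P2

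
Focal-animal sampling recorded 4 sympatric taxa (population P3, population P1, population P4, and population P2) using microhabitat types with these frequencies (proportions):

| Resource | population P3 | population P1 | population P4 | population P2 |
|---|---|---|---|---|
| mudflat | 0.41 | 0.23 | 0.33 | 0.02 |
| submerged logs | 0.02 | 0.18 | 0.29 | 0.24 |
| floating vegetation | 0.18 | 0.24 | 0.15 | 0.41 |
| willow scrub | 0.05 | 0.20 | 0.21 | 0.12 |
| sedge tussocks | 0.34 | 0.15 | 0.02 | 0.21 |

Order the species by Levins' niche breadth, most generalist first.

population P1 > population P4 > population P2 > population P3

Σp_P3ᵢ² = 0.41² + 0.02² + 0.18² + 0.05² + 0.34² = 0.1681 + 0.0004 + 0.0324 + 0.0025 + 0.1156 = 0.3190
B_P3 = 1 / 0.3190 = 3.1348
Σp_P1ᵢ² = 0.23² + 0.18² + 0.24² + 0.20² + 0.15² = 0.0529 + 0.0324 + 0.0576 + 0.0400 + 0.0225 = 0.2054
B_P1 = 1 / 0.2054 = 4.8685
Σp_P4ᵢ² = 0.33² + 0.29² + 0.15² + 0.21² + 0.02² = 0.1089 + 0.0841 + 0.0225 + 0.0441 + 0.0004 = 0.2600
B_P4 = 1 / 0.2600 = 3.8462
Σp_P2ᵢ² = 0.02² + 0.24² + 0.41² + 0.12² + 0.21² = 0.0004 + 0.0576 + 0.1681 + 0.0144 + 0.0441 = 0.2846
B_P2 = 1 / 0.2846 = 3.5137
Ranking by B (broadest → narrowest): population P1 (4.87) > population P4 (3.85) > population P2 (3.51) > population P3 (3.13)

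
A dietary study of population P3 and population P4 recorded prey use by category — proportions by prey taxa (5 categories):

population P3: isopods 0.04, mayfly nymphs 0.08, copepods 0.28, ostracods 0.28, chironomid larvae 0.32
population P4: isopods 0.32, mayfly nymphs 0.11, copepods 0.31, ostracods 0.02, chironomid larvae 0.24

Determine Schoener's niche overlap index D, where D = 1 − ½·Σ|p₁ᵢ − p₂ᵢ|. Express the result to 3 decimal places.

0.660

Σ|p₁ᵢ − p₂ᵢ| = 0.28 + 0.03 + 0.03 + 0.26 + 0.08 = 0.68
D = 1 − ½ × 0.68 = 1 − 0.340 = 0.66000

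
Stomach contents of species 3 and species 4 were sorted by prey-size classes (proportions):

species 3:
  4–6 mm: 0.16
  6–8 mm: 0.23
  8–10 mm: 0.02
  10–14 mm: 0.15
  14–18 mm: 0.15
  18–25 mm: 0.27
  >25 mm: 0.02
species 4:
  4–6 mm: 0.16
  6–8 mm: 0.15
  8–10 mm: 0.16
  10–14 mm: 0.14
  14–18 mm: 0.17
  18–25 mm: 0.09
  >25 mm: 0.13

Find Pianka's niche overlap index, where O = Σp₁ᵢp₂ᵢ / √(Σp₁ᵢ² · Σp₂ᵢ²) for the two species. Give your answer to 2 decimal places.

Σ p₁ᵢp₂ᵢ = 0.0256 + 0.0345 + 0.0032 + 0.0210 + 0.0255 + 0.0243 + 0.0026 = 0.1367
Σp_1ᵢ² = 0.16² + 0.23² + 0.02² + 0.15² + 0.15² + 0.27² + 0.02² = 0.0256 + 0.0529 + 0.0004 + 0.0225 + 0.0225 + 0.0729 + 0.0004 = 0.1972
Σp_2ᵢ² = 0.16² + 0.15² + 0.16² + 0.14² + 0.17² + 0.09² + 0.13² = 0.0256 + 0.0225 + 0.0256 + 0.0196 + 0.0289 + 0.0081 + 0.0169 = 0.1472
O = 0.1367 / √(0.1972 × 0.1472) = 0.1367 / 0.17038 = 0.8023

0.80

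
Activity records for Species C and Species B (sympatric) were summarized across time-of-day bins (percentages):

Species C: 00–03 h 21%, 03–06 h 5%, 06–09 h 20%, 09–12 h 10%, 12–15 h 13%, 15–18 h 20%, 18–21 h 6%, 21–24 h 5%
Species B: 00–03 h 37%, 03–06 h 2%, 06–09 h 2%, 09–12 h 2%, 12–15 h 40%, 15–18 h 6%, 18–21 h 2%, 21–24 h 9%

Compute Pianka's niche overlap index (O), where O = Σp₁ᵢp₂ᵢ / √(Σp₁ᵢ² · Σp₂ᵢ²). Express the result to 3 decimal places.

0.694

Convert percentages to proportions (divide by 100).
Σ p₁ᵢp₂ᵢ = 0.0777 + 0.0010 + 0.0040 + 0.0020 + 0.0520 + 0.0120 + 0.0012 + 0.0045 = 0.1544
Σp_1ᵢ² = 0.21² + 0.05² + 0.20² + 0.10² + 0.13² + 0.20² + 0.06² + 0.05² = 0.0441 + 0.0025 + 0.0400 + 0.0100 + 0.0169 + 0.0400 + 0.0036 + 0.0025 = 0.1596
Σp_2ᵢ² = 0.37² + 0.02² + 0.02² + 0.02² + 0.40² + 0.06² + 0.02² + 0.09² = 0.1369 + 0.0004 + 0.0004 + 0.0004 + 0.1600 + 0.0036 + 0.0004 + 0.0081 = 0.3102
O = 0.1544 / √(0.1596 × 0.3102) = 0.1544 / 0.222504 = 0.69392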